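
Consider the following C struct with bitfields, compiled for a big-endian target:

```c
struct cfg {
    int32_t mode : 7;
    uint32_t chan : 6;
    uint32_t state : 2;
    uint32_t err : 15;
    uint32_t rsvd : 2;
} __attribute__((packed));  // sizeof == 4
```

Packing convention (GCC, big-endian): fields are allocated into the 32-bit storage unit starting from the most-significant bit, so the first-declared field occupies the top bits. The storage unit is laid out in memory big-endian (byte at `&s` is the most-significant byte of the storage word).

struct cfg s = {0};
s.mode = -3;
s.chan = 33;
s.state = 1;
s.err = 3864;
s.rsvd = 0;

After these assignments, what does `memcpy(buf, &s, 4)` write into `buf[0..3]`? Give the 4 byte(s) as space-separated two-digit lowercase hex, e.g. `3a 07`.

mode:7 = -3 → 0x7d << 25 → word 0xfa000000
chan:6 = 33 → 0x21 << 19 → word 0xfb080000
state:2 = 1 → 0x1 << 17 → word 0xfb0a0000
err:15 = 3864 → 0xf18 << 2 → word 0xfb0a3c60
rsvd:2 = 0 → 0x0 << 0 → word 0xfb0a3c60
word = 0xfb0a3c60 → big-endian bytes:
  [0]=0xfb  [1]=0x0a  [2]=0x3c  [3]=0x60

fb 0a 3c 60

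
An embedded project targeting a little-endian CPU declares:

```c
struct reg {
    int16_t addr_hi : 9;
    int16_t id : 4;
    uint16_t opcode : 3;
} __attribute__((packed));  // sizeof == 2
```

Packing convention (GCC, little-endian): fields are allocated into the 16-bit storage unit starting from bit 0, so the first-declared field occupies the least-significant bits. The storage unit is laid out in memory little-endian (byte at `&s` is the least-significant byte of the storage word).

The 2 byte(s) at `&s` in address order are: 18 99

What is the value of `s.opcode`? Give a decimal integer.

4

[0]=0x18 [1]=0x99 (little-endian) → word 0x9918
addr_hi:9 @ bit 0 → (0x9918>>0)&0x1ff = 0x118
id:4 @ bit 9 → (0x9918>>9)&0xf = 0xc
opcode:3 @ bit 13 → (0x9918>>13)&0x7 = 0x4  ←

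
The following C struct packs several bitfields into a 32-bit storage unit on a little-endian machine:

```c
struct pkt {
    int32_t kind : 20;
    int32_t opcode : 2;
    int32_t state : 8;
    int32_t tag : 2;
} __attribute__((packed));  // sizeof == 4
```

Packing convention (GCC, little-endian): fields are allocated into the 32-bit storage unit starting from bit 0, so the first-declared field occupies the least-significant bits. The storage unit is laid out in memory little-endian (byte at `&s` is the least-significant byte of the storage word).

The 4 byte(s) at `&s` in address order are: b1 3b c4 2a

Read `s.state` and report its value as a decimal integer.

[0]=0xb1 [1]=0x3b [2]=0xc4 [3]=0x2a (little-endian) → word 0x2ac43bb1
kind:20 @ bit 0 → (0x2ac43bb1>>0)&0xfffff = 0x43bb1
opcode:2 @ bit 20 → (0x2ac43bb1>>20)&0x3 = 0x0
state:8 @ bit 22 → (0x2ac43bb1>>22)&0xff = 0xab  ←
tag:2 @ bit 30 → (0x2ac43bb1>>30)&0x3 = 0x0
state signed 8b, MSB=1: 171 - 256 = -85

-85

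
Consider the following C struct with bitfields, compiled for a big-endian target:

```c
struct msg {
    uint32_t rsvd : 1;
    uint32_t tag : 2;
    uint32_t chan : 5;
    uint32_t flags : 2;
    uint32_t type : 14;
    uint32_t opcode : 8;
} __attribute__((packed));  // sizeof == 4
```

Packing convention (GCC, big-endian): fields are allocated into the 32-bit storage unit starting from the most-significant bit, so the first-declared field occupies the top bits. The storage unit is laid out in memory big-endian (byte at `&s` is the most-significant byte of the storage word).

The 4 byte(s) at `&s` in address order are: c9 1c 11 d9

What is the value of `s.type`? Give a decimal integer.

7185

[0]=0xc9 [1]=0x1c [2]=0x11 [3]=0xd9 (big-endian) → word 0xc91c11d9
rsvd:1 @ bit 31 → (0xc91c11d9>>31)&0x1 = 0x1
tag:2 @ bit 29 → (0xc91c11d9>>29)&0x3 = 0x2
chan:5 @ bit 24 → (0xc91c11d9>>24)&0x1f = 0x9
flags:2 @ bit 22 → (0xc91c11d9>>22)&0x3 = 0x0
type:14 @ bit 8 → (0xc91c11d9>>8)&0x3fff = 0x1c11  ←
opcode:8 @ bit 0 → (0xc91c11d9>>0)&0xff = 0xd9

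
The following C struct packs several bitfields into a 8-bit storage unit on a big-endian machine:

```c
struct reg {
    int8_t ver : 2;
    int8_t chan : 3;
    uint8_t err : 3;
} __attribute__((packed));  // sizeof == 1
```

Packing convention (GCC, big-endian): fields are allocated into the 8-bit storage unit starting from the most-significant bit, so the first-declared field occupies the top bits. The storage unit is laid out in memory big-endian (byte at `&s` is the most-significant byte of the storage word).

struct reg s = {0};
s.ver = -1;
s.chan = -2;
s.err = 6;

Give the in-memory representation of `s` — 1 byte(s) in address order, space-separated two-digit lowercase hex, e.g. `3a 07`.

ver:2 = -1 → 0x3 << 6 → word 0xc0
chan:3 = -2 → 0x6 << 3 → word 0xf0
err:3 = 6 → 0x6 << 0 → word 0xf6
word = 0xf6 → big-endian bytes:
  [0]=0xf6

f6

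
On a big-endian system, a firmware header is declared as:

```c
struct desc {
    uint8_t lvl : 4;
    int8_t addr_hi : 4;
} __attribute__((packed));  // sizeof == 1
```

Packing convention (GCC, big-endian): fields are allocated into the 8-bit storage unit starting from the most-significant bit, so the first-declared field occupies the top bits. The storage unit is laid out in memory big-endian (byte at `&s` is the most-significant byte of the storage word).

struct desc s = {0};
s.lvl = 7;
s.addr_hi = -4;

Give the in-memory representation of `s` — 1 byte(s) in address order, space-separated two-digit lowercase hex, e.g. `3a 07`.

7c

lvl:4 = 7 → 0x7 << 4 → word 0x70
addr_hi:4 = -4 → 0xc << 0 → word 0x7c
word = 0x7c → big-endian bytes:
  [0]=0x7c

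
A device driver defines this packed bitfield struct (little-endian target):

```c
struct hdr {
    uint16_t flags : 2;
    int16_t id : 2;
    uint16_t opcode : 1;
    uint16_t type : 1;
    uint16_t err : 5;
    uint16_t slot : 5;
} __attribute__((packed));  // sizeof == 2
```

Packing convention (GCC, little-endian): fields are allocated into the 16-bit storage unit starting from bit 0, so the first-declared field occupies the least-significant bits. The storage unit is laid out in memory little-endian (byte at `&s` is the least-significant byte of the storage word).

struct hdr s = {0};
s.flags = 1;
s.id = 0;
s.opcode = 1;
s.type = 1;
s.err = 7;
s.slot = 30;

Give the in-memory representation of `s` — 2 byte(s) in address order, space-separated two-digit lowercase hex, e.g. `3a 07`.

flags:2 = 1 → 0x1 << 0 → word 0x0001
id:2 = 0 → 0x0 << 2 → word 0x0001
opcode:1 = 1 → 0x1 << 4 → word 0x0011
type:1 = 1 → 0x1 << 5 → word 0x0031
err:5 = 7 → 0x7 << 6 → word 0x01f1
slot:5 = 30 → 0x1e << 11 → word 0xf1f1
word = 0xf1f1 → little-endian bytes:
  [0]=0xf1  [1]=0xf1

f1 f1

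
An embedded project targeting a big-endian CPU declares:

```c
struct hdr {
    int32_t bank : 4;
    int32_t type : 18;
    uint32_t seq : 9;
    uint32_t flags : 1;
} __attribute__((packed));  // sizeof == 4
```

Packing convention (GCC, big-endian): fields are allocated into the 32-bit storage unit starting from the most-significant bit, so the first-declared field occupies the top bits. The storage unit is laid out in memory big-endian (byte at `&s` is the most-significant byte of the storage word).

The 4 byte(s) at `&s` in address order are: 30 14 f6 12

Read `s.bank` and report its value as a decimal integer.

[0]=0x30 [1]=0x14 [2]=0xf6 [3]=0x12 (big-endian) → word 0x3014f612
bank [28+:4] = (word>>28) & 0xf = 3  ←
type [10+:18] = (word>>10) & 0x3ffff = 1341
seq [1+:9] = (word>>1) & 0x1ff = 265
flags [0+:1] = (word>>0) & 0x1 = 0
bank signed 4b, MSB=0: value = 3

3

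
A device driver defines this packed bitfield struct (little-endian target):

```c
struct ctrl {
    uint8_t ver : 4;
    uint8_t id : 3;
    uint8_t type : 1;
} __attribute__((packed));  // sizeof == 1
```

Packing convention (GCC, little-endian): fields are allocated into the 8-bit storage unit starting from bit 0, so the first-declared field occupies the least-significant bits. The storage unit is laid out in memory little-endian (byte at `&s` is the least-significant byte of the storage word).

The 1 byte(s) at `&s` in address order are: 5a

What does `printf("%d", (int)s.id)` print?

[0]=0x5a (little-endian) → word 0x5a
ver [0+:4] = (word>>0) & 0xf = 10
id [4+:3] = (word>>4) & 0x7 = 5  ←
type [7+:1] = (word>>7) & 0x1 = 0

5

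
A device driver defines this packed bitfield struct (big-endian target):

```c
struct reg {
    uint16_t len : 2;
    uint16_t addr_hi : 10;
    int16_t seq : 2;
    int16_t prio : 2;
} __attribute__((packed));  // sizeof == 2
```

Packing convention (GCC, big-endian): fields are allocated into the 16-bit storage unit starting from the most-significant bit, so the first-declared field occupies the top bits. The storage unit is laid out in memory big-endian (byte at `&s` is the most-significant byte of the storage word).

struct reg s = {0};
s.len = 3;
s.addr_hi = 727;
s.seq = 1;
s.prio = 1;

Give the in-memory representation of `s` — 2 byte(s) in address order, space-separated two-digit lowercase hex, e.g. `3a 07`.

len (2b) val=3 bits=0x3 at bit 14: 0xc000
addr_hi (10b) val=727 bits=0x2d7 at bit 4: 0xed70
seq (2b) val=1 bits=0x1 at bit 2: 0xed74
prio (2b) val=1 bits=0x1 at bit 0: 0xed75
word = 0xed75 → big-endian bytes:
  [0]=0xed  [1]=0x75

ed 75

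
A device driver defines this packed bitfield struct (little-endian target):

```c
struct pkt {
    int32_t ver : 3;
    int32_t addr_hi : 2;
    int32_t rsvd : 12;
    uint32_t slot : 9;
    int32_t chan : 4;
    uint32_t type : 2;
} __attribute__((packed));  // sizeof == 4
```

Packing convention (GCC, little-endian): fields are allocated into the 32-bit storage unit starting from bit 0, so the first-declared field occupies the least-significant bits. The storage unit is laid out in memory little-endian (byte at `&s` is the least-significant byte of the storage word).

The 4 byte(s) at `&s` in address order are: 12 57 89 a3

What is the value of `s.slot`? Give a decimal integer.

[0]=0x12 [1]=0x57 [2]=0x89 [3]=0xa3 (little-endian) → word 0xa3895712
ver:3 @ bit 0 → (0xa3895712>>0)&0x7 = 0x2
addr_hi:2 @ bit 3 → (0xa3895712>>3)&0x3 = 0x2
rsvd:12 @ bit 5 → (0xa3895712>>5)&0xfff = 0xab8
slot:9 @ bit 17 → (0xa3895712>>17)&0x1ff = 0x1c4  ←
chan:4 @ bit 26 → (0xa3895712>>26)&0xf = 0x8
type:2 @ bit 30 → (0xa3895712>>30)&0x3 = 0x2

452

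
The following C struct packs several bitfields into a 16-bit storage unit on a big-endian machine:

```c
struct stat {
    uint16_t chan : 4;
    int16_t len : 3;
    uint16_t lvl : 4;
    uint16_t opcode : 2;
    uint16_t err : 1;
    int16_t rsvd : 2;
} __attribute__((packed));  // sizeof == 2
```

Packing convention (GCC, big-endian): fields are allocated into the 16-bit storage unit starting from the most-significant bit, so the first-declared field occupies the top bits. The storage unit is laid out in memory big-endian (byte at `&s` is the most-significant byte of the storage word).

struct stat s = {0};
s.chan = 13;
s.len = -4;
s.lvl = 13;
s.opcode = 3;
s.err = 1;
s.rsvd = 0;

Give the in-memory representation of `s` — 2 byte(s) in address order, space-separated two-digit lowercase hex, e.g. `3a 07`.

chan (4b) val=13 bits=0xd at bit 12: 0xd000
len (3b) val=-4 bits=0x4 at bit 9: 0xd800
lvl (4b) val=13 bits=0xd at bit 5: 0xd9a0
opcode (2b) val=3 bits=0x3 at bit 3: 0xd9b8
err (1b) val=1 bits=0x1 at bit 2: 0xd9bc
rsvd (2b) val=0 bits=0x0 at bit 0: 0xd9bc
word = 0xd9bc → big-endian bytes:
  [0]=0xd9  [1]=0xbc

d9 bc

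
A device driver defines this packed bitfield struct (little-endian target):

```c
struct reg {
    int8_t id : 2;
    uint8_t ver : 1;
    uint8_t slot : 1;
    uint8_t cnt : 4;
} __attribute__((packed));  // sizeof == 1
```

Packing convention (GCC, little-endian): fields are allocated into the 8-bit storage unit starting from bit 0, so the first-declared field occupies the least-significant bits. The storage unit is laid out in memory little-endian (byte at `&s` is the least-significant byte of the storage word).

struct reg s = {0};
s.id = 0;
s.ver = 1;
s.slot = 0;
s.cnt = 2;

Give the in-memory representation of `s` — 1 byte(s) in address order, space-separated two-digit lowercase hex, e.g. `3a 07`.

24

id:2 = 0 → 0x0 << 0 → word 0x00
ver:1 = 1 → 0x1 << 2 → word 0x04
slot:1 = 0 → 0x0 << 3 → word 0x04
cnt:4 = 2 → 0x2 << 4 → word 0x24
word = 0x24 → little-endian bytes:
  [0]=0x24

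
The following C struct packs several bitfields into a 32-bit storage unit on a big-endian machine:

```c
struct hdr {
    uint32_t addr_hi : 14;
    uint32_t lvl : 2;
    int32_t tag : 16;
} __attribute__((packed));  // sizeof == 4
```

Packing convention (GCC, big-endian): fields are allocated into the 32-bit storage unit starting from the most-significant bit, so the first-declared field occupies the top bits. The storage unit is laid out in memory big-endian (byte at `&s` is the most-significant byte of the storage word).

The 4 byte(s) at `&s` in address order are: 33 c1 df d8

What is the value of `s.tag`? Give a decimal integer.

[0]=0x33 [1]=0xc1 [2]=0xdf [3]=0xd8 (big-endian) → word 0x33c1dfd8
addr_hi [18+:14] = (word>>18) & 0x3fff = 3312
lvl [16+:2] = (word>>16) & 0x3 = 1
tag [0+:16] = (word>>0) & 0xffff = 57304  ←
tag signed 16b, MSB=1: 57304 - 65536 = -8232

-8232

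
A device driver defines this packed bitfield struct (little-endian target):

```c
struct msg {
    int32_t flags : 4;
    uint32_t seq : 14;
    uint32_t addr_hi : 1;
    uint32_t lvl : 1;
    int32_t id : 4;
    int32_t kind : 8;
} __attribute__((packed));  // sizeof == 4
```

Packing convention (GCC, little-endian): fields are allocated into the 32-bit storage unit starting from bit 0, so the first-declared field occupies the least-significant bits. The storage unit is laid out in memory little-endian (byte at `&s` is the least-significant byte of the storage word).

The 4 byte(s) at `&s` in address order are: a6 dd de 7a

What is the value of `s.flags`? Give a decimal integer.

6

[0]=0xa6 [1]=0xdd [2]=0xde [3]=0x7a (little-endian) → word 0x7adedda6
flags [0+:4] = (word>>0) & 0xf = 6  ←
seq [4+:14] = (word>>4) & 0x3fff = 11738
addr_hi [18+:1] = (word>>18) & 0x1 = 1
lvl [19+:1] = (word>>19) & 0x1 = 1
id [20+:4] = (word>>20) & 0xf = 13
kind [24+:8] = (word>>24) & 0xff = 122
flags signed 4b, MSB=0: value = 6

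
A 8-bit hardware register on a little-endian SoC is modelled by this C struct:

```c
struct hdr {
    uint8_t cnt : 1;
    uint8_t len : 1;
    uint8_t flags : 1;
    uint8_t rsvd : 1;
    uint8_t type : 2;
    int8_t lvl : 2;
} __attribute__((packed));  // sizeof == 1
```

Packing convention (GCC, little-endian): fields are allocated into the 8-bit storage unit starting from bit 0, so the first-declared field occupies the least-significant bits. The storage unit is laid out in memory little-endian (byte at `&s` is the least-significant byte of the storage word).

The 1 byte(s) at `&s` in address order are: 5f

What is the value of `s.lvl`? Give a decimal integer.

1

[0]=0x5f (little-endian) → word 0x5f
cnt:1 @ bit 0 → (0x5f>>0)&0x1 = 0x1
len:1 @ bit 1 → (0x5f>>1)&0x1 = 0x1
flags:1 @ bit 2 → (0x5f>>2)&0x1 = 0x1
rsvd:1 @ bit 3 → (0x5f>>3)&0x1 = 0x1
type:2 @ bit 4 → (0x5f>>4)&0x3 = 0x1
lvl:2 @ bit 6 → (0x5f>>6)&0x3 = 0x1  ←
lvl signed 2b, MSB=0: value = 1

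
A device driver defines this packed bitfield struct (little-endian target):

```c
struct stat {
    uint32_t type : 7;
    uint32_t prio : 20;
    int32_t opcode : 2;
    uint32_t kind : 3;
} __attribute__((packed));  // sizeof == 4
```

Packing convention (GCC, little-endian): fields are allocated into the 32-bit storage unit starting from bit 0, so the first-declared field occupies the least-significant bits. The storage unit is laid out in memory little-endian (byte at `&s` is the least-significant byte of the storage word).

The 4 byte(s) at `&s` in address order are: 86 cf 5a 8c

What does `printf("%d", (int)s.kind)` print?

4

[0]=0x86 [1]=0xcf [2]=0x5a [3]=0x8c (little-endian) → word 0x8c5acf86
type:7 @ bit 0 → (0x8c5acf86>>0)&0x7f = 0x6
prio:20 @ bit 7 → (0x8c5acf86>>7)&0xfffff = 0x8b59f
opcode:2 @ bit 27 → (0x8c5acf86>>27)&0x3 = 0x1
kind:3 @ bit 29 → (0x8c5acf86>>29)&0x7 = 0x4  ←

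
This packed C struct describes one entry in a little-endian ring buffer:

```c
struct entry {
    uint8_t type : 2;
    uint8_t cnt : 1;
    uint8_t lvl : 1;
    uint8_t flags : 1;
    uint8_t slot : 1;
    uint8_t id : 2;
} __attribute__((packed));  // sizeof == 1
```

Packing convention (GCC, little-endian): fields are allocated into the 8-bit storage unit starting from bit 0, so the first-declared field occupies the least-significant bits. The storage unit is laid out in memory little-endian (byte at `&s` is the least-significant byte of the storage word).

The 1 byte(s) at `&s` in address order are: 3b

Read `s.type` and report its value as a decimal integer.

3

[0]=0x3b (little-endian) → word 0x3b
type [0+:2] = (word>>0) & 0x3 = 3  ←
cnt [2+:1] = (word>>2) & 0x1 = 0
lvl [3+:1] = (word>>3) & 0x1 = 1
flags [4+:1] = (word>>4) & 0x1 = 1
slot [5+:1] = (word>>5) & 0x1 = 1
id [6+:2] = (word>>6) & 0x3 = 0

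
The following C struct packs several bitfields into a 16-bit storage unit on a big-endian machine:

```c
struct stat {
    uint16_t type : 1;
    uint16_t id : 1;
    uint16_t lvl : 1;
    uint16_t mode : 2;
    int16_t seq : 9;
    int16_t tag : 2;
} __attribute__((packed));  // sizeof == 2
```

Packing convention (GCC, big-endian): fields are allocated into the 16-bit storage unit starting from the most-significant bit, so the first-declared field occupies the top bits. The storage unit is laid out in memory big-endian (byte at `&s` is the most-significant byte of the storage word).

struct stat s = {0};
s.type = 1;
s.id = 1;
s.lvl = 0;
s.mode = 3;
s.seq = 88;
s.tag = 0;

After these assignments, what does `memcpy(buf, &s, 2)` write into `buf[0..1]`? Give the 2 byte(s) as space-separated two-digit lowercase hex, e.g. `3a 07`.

type:1 = 1 → 0x1 << 15 → word 0x8000
id:1 = 1 → 0x1 << 14 → word 0xc000
lvl:1 = 0 → 0x0 << 13 → word 0xc000
mode:2 = 3 → 0x3 << 11 → word 0xd800
seq:9 = 88 → 0x58 << 2 → word 0xd960
tag:2 = 0 → 0x0 << 0 → word 0xd960
word = 0xd960 → big-endian bytes:
  [0]=0xd9  [1]=0x60

d9 60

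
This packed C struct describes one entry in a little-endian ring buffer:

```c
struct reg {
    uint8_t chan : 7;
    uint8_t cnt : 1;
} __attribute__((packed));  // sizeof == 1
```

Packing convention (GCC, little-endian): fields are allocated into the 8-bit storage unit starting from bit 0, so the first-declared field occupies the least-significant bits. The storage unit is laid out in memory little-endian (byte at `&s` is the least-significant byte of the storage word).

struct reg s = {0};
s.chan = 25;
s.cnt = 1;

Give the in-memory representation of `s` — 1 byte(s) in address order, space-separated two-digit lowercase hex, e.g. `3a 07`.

chan:7 = 25 → 0x19 << 0 → word 0x19
cnt:1 = 1 → 0x1 << 7 → word 0x99
word = 0x99 → little-endian bytes:
  [0]=0x99

99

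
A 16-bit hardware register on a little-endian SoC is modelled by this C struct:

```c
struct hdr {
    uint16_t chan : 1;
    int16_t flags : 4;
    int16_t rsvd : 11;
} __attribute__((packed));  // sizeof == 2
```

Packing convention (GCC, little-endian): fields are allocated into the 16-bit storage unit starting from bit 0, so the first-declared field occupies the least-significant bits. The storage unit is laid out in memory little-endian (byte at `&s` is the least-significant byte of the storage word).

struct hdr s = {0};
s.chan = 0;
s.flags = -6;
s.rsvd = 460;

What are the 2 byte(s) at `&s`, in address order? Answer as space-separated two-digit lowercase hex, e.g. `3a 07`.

chan:1 = 0 → 0x0 << 0 → word 0x0000
flags:4 = -6 → 0xa << 1 → word 0x0014
rsvd:11 = 460 → 0x1cc << 5 → word 0x3994
word = 0x3994 → little-endian bytes:
  [0]=0x94  [1]=0x39

94 39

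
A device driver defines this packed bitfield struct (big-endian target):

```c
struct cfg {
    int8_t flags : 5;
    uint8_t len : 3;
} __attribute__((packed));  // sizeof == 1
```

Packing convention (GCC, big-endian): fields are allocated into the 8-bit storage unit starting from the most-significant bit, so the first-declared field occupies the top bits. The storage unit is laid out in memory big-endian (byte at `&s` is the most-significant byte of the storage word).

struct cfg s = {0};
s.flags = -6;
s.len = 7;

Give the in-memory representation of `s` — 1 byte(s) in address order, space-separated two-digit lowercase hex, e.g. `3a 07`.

flags:5 = -6 → 0x1a << 3 → word 0xd0
len:3 = 7 → 0x7 << 0 → word 0xd7
word = 0xd7 → big-endian bytes:
  [0]=0xd7

d7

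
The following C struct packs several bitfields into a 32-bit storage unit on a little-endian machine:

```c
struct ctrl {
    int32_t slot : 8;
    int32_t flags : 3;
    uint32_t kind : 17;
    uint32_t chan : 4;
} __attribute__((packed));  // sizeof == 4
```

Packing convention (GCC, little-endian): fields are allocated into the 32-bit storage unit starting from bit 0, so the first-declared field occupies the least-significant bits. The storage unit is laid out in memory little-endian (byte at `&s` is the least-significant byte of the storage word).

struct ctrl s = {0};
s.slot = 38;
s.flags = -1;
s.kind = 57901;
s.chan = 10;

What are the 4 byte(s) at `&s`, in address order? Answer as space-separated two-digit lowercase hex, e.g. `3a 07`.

26 6f 11 a7

slot:8 = 38 → 0x26 << 0 → word 0x00000026
flags:3 = -1 → 0x7 << 8 → word 0x00000726
kind:17 = 57901 → 0xe22d << 11 → word 0x07116f26
chan:4 = 10 → 0xa << 28 → word 0xa7116f26
word = 0xa7116f26 → little-endian bytes:
  [0]=0x26  [1]=0x6f  [2]=0x11  [3]=0xa7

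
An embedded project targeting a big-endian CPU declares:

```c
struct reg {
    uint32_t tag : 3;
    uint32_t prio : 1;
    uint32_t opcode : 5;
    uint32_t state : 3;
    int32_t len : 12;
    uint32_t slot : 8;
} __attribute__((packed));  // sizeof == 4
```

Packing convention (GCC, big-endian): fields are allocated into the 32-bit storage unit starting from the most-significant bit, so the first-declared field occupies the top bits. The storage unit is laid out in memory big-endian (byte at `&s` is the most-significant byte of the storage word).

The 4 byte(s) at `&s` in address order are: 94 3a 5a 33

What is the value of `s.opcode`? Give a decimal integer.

[0]=0x94 [1]=0x3a [2]=0x5a [3]=0x33 (big-endian) → word 0x943a5a33
tag [29+:3] = (word>>29) & 0x7 = 4
prio [28+:1] = (word>>28) & 0x1 = 1
opcode [23+:5] = (word>>23) & 0x1f = 8  ←
state [20+:3] = (word>>20) & 0x7 = 3
len [8+:12] = (word>>8) & 0xfff = 2650
slot [0+:8] = (word>>0) & 0xff = 51

8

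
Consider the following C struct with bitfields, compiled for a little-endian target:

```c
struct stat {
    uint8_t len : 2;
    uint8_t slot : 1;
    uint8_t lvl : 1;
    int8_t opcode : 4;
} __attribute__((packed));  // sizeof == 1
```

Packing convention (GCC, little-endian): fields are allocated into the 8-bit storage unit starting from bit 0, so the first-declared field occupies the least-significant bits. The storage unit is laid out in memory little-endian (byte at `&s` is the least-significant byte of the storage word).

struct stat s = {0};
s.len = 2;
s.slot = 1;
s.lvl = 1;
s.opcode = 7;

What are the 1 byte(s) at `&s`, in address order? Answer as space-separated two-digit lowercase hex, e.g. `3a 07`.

len (2b) val=2 bits=0x2 at bit 0: 0x02
slot (1b) val=1 bits=0x1 at bit 2: 0x06
lvl (1b) val=1 bits=0x1 at bit 3: 0x0e
opcode (4b) val=7 bits=0x7 at bit 4: 0x7e
word = 0x7e → little-endian bytes:
  [0]=0x7e

7e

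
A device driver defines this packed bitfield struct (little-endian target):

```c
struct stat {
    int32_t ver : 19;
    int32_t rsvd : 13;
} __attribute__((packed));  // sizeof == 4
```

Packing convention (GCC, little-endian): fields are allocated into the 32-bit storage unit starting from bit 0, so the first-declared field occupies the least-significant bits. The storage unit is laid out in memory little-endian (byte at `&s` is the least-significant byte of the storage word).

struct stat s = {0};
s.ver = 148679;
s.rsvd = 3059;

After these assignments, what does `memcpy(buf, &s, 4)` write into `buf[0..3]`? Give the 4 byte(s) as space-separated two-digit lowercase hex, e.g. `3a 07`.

[0+:19] ver=148679 & 0x7ffff = 0x244c7; word=0x000244c7
[19+:13] rsvd=3059 & 0x1fff = 0xbf3; word=0x5f9a44c7
word = 0x5f9a44c7 → little-endian bytes:
  [0]=0xc7  [1]=0x44  [2]=0x9a  [3]=0x5f

c7 44 9a 5f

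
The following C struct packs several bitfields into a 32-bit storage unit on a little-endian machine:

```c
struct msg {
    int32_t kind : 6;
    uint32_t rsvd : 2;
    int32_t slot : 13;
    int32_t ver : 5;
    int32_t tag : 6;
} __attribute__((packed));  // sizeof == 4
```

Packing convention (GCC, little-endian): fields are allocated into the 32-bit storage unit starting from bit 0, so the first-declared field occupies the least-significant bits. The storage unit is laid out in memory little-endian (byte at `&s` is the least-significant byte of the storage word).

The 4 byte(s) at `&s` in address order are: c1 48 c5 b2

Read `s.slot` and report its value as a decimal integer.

[0]=0xc1 [1]=0x48 [2]=0xc5 [3]=0xb2 (little-endian) → word 0xb2c548c1
kind:6 @ bit 0 → (0xb2c548c1>>0)&0x3f = 0x1
rsvd:2 @ bit 6 → (0xb2c548c1>>6)&0x3 = 0x3
slot:13 @ bit 8 → (0xb2c548c1>>8)&0x1fff = 0x548  ←
ver:5 @ bit 21 → (0xb2c548c1>>21)&0x1f = 0x16
tag:6 @ bit 26 → (0xb2c548c1>>26)&0x3f = 0x2c
slot signed 13b, MSB=0: value = 1352

1352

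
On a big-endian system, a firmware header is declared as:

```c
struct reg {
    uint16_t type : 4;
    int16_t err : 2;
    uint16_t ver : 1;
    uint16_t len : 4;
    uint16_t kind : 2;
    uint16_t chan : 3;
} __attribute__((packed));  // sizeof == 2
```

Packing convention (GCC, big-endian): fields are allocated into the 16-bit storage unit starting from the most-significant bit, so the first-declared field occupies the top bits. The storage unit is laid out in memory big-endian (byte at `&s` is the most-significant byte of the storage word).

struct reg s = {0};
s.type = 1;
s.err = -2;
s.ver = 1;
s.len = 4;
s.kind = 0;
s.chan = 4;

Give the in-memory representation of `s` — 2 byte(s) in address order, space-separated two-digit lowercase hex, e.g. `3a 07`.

[12+:4] type=1 & 0xf = 0x1; word=0x1000
[10+:2] err=-2 & 0x3 = 0x2; word=0x1800
[9+:1] ver=1 & 0x1 = 0x1; word=0x1a00
[5+:4] len=4 & 0xf = 0x4; word=0x1a80
[3+:2] kind=0 & 0x3 = 0x0; word=0x1a80
[0+:3] chan=4 & 0x7 = 0x4; word=0x1a84
word = 0x1a84 → big-endian bytes:
  [0]=0x1a  [1]=0x84

1a 84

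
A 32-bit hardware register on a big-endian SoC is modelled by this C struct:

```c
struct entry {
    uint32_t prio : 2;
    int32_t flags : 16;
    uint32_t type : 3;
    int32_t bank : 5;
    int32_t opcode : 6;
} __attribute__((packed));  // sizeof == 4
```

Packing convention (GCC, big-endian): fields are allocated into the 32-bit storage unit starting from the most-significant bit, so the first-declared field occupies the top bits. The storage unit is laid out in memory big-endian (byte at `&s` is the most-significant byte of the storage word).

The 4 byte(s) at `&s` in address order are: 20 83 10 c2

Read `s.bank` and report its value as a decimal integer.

3

[0]=0x20 [1]=0x83 [2]=0x10 [3]=0xc2 (big-endian) → word 0x208310c2
prio:2 @ bit 30 → (0x208310c2>>30)&0x3 = 0x0
flags:16 @ bit 14 → (0x208310c2>>14)&0xffff = 0x820c
type:3 @ bit 11 → (0x208310c2>>11)&0x7 = 0x2
bank:5 @ bit 6 → (0x208310c2>>6)&0x1f = 0x3  ←
opcode:6 @ bit 0 → (0x208310c2>>0)&0x3f = 0x2
bank signed 5b, MSB=0: value = 3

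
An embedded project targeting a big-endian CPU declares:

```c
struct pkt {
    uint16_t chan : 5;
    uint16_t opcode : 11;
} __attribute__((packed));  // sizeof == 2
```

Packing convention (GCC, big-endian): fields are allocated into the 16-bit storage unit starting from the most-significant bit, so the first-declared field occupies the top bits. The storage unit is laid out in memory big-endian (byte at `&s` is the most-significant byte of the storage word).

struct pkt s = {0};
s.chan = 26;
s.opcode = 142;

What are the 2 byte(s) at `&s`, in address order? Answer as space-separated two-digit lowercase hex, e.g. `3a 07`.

[11+:5] chan=26 & 0x1f = 0x1a; word=0xd000
[0+:11] opcode=142 & 0x7ff = 0x8e; word=0xd08e
word = 0xd08e → big-endian bytes:
  [0]=0xd0  [1]=0x8e

d0 8e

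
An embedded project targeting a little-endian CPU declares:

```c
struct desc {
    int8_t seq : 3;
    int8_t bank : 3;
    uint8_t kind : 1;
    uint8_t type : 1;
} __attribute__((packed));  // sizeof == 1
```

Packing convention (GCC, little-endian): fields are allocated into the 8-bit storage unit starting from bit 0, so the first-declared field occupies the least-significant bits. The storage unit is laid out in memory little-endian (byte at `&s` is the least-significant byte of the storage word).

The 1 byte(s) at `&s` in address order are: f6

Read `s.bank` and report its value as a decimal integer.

-2

[0]=0xf6 (little-endian) → word 0xf6
seq [0+:3] = (word>>0) & 0x7 = 6
bank [3+:3] = (word>>3) & 0x7 = 6  ←
kind [6+:1] = (word>>6) & 0x1 = 1
type [7+:1] = (word>>7) & 0x1 = 1
bank signed 3b, MSB=1: 6 - 8 = -2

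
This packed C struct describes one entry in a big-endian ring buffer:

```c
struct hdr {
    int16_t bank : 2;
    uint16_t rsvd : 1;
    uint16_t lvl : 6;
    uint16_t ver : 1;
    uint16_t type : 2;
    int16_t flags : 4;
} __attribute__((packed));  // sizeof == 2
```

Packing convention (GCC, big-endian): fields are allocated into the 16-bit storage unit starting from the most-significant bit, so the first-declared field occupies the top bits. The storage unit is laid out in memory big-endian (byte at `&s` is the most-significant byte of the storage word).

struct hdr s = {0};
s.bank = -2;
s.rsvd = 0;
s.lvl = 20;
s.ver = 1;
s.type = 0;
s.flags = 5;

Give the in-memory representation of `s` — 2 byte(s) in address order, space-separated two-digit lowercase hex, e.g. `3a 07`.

8a 45

bank:2 = -2 → 0x2 << 14 → word 0x8000
rsvd:1 = 0 → 0x0 << 13 → word 0x8000
lvl:6 = 20 → 0x14 << 7 → word 0x8a00
ver:1 = 1 → 0x1 << 6 → word 0x8a40
type:2 = 0 → 0x0 << 4 → word 0x8a40
flags:4 = 5 → 0x5 << 0 → word 0x8a45
word = 0x8a45 → big-endian bytes:
  [0]=0x8a  [1]=0x45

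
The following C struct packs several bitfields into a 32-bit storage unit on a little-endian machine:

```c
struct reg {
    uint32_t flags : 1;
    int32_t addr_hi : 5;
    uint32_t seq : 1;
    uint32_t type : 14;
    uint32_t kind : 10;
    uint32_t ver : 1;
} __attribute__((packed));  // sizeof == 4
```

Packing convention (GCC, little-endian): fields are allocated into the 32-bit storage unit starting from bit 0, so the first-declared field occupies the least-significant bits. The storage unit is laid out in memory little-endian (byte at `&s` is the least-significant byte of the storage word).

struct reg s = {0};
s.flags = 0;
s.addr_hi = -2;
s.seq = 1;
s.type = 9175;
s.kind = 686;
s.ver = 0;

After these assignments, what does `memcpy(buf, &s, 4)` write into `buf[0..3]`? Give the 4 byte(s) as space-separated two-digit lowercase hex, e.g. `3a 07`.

fc eb d1 55

[0+:1] flags=0 & 0x1 = 0x0; word=0x00000000
[1+:5] addr_hi=-2 & 0x1f = 0x1e; word=0x0000003c
[6+:1] seq=1 & 0x1 = 0x1; word=0x0000007c
[7+:14] type=9175 & 0x3fff = 0x23d7; word=0x0011ebfc
[21+:10] kind=686 & 0x3ff = 0x2ae; word=0x55d1ebfc
[31+:1] ver=0 & 0x1 = 0x0; word=0x55d1ebfc
word = 0x55d1ebfc → little-endian bytes:
  [0]=0xfc  [1]=0xeb  [2]=0xd1  [3]=0x55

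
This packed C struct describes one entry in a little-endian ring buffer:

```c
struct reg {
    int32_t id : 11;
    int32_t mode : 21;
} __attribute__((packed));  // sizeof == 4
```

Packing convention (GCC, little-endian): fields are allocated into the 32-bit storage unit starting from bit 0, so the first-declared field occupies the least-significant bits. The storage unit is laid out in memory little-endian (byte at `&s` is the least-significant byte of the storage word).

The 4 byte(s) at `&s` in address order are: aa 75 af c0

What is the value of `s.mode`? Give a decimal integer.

[0]=0xaa [1]=0x75 [2]=0xaf [3]=0xc0 (little-endian) → word 0xc0af75aa
id [0+:11] = (word>>0) & 0x7ff = 1450
mode [11+:21] = (word>>11) & 0x1fffff = 1578478  ←
mode signed 21b, MSB=1: 1578478 - 2097152 = -518674

-518674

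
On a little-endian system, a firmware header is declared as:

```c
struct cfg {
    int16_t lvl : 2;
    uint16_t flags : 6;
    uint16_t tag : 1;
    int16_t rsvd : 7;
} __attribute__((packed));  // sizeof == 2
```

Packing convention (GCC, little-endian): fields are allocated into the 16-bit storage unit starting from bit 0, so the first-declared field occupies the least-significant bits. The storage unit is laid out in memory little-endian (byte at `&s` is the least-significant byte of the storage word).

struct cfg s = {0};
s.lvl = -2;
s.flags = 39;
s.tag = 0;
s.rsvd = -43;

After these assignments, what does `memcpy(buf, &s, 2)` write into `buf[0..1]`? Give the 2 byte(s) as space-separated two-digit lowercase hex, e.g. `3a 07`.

9e aa

lvl (2b) val=-2 bits=0x2 at bit 0: 0x0002
flags (6b) val=39 bits=0x27 at bit 2: 0x009e
tag (1b) val=0 bits=0x0 at bit 8: 0x009e
rsvd (7b) val=-43 bits=0x55 at bit 9: 0xaa9e
word = 0xaa9e → little-endian bytes:
  [0]=0x9e  [1]=0xaa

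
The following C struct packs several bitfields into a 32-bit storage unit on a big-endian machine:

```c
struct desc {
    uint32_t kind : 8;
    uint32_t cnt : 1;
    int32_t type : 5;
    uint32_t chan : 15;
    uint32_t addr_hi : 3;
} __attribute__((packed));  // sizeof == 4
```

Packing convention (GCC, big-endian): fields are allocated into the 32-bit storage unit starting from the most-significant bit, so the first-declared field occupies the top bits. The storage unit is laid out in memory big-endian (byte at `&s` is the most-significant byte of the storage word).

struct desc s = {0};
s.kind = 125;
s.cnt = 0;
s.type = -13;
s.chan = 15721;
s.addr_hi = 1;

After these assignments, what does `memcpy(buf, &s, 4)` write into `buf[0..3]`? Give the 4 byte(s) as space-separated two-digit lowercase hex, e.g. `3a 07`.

7d 4d eb 49

kind:8 = 125 → 0x7d << 24 → word 0x7d000000
cnt:1 = 0 → 0x0 << 23 → word 0x7d000000
type:5 = -13 → 0x13 << 18 → word 0x7d4c0000
chan:15 = 15721 → 0x3d69 << 3 → word 0x7d4deb48
addr_hi:3 = 1 → 0x1 << 0 → word 0x7d4deb49
word = 0x7d4deb49 → big-endian bytes:
  [0]=0x7d  [1]=0x4d  [2]=0xeb  [3]=0x49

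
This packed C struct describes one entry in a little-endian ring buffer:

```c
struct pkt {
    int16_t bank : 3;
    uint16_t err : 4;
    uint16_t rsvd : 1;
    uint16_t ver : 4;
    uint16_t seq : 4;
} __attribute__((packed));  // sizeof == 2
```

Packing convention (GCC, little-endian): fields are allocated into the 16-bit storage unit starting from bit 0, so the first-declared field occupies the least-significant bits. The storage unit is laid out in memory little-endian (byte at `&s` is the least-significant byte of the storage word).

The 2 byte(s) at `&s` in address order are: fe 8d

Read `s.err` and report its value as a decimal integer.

15

[0]=0xfe [1]=0x8d (little-endian) → word 0x8dfe
bank [0+:3] = (word>>0) & 0x7 = 6
err [3+:4] = (word>>3) & 0xf = 15  ←
rsvd [7+:1] = (word>>7) & 0x1 = 1
ver [8+:4] = (word>>8) & 0xf = 13
seq [12+:4] = (word>>12) & 0xf = 8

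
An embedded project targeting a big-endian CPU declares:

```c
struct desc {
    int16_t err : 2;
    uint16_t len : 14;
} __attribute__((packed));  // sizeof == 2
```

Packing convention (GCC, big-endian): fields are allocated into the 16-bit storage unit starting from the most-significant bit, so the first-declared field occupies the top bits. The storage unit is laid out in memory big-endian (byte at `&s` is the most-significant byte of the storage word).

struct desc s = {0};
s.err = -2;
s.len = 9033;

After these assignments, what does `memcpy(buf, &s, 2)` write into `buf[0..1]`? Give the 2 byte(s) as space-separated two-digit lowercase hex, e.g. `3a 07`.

a3 49

err:2 = -2 → 0x2 << 14 → word 0x8000
len:14 = 9033 → 0x2349 << 0 → word 0xa349
word = 0xa349 → big-endian bytes:
  [0]=0xa3  [1]=0x49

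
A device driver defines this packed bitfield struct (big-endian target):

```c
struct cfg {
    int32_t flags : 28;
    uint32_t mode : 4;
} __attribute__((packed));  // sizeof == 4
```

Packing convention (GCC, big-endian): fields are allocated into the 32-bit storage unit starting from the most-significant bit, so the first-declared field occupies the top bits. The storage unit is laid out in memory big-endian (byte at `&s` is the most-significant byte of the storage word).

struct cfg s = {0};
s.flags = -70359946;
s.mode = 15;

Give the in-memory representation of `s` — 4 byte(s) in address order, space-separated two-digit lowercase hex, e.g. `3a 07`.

flags (28b) val=-70359946 bits=0xbce6476 at bit 4: 0xbce64760
mode (4b) val=15 bits=0xf at bit 0: 0xbce6476f
word = 0xbce6476f → big-endian bytes:
  [0]=0xbc  [1]=0xe6  [2]=0x47  [3]=0x6f

bc e6 47 6f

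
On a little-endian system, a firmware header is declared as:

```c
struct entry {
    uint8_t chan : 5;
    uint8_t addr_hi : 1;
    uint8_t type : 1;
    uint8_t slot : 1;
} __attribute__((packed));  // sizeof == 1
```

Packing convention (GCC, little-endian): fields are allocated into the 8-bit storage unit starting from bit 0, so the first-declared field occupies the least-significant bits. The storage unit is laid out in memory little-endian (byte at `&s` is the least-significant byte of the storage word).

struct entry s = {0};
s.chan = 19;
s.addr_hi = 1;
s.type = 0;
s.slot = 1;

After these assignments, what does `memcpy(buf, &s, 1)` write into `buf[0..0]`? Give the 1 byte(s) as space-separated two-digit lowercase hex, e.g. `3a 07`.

b3

chan:5 = 19 → 0x13 << 0 → word 0x13
addr_hi:1 = 1 → 0x1 << 5 → word 0x33
type:1 = 0 → 0x0 << 6 → word 0x33
slot:1 = 1 → 0x1 << 7 → word 0xb3
word = 0xb3 → little-endian bytes:
  [0]=0xb3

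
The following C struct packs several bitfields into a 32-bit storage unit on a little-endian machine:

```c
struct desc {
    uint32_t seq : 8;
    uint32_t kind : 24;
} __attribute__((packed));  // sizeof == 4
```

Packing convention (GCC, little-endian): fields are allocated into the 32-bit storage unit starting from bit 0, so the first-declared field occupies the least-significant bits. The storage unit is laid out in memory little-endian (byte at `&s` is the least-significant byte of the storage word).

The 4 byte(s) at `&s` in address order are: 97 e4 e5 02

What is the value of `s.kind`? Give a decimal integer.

189924

[0]=0x97 [1]=0xe4 [2]=0xe5 [3]=0x02 (little-endian) → word 0x02e5e497
seq [0+:8] = (word>>0) & 0xff = 151
kind [8+:24] = (word>>8) & 0xffffff = 189924  ←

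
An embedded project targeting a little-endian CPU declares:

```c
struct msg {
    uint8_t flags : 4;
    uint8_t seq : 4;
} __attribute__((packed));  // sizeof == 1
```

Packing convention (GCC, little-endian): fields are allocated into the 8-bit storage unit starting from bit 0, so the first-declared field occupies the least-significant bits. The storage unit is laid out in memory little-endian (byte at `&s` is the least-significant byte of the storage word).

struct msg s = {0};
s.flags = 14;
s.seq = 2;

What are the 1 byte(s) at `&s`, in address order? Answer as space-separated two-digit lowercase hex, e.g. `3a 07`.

2e

[0+:4] flags=14 & 0xf = 0xe; word=0x0e
[4+:4] seq=2 & 0xf = 0x2; word=0x2e
word = 0x2e → little-endian bytes:
  [0]=0x2e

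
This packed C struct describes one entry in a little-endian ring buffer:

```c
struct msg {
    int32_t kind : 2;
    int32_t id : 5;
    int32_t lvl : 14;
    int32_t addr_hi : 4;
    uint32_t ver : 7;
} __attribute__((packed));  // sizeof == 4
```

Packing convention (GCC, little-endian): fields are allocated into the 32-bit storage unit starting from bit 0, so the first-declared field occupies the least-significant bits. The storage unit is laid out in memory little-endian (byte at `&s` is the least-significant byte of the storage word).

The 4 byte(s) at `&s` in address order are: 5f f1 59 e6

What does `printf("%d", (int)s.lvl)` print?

[0]=0x5f [1]=0xf1 [2]=0x59 [3]=0xe6 (little-endian) → word 0xe659f15f
kind [0+:2] = (word>>0) & 0x3 = 3
id [2+:5] = (word>>2) & 0x1f = 23
lvl [7+:14] = (word>>7) & 0x3fff = 13282  ←
addr_hi [21+:4] = (word>>21) & 0xf = 2
ver [25+:7] = (word>>25) & 0x7f = 115
lvl signed 14b, MSB=1: 13282 - 16384 = -3102

-3102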